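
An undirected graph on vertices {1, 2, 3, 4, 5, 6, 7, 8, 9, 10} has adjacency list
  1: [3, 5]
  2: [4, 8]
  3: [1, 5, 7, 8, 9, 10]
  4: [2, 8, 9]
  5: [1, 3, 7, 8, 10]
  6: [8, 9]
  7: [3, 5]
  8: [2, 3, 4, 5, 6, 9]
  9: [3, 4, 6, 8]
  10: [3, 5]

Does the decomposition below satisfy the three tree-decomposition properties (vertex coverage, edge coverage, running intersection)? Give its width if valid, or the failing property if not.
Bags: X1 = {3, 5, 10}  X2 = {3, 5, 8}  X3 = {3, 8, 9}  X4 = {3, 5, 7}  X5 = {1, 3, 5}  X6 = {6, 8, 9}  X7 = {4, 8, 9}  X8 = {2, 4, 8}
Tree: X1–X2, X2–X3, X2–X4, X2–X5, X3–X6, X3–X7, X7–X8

Every vertex of G appears in some bag (union = {1, 2, 3, 4, 5, 6, 7, 8, 9, 10}); every edge is covered by a bag; and for each vertex v the set of bags containing v is connected in the bag tree. The decomposition is therefore valid. The largest bag has 3 vertices, so the width is 2.

Yes; width 2.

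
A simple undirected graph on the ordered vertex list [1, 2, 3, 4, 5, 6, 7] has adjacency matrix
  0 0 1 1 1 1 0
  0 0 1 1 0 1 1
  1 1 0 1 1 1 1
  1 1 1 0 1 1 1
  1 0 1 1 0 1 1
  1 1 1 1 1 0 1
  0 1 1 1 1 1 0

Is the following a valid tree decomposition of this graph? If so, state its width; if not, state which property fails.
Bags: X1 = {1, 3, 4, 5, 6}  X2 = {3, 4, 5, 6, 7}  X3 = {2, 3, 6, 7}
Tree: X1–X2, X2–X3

A tree decomposition must satisfy three properties: every vertex lies in some bag; for every edge, both endpoints lie together in some bag; and for every vertex, the bags containing it form a connected subtree. Here edge (4,2) lies in no bag, so the decomposition is invalid.

No — edge (4,2) lies in no bag.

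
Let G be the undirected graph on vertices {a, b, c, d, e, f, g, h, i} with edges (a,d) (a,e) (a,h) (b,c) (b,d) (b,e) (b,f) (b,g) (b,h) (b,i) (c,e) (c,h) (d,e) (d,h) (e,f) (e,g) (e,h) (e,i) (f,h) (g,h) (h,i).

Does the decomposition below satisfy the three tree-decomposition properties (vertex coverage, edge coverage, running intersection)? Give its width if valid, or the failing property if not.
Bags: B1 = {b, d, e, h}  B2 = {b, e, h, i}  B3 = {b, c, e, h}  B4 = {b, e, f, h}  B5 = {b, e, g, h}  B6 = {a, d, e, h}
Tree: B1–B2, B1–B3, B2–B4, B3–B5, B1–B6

Yes; width 3.

Vertex coverage: the bags together contain {a, b, c, d, e, f, g, h, i}, the full vertex set. Edge coverage: each edge of G has both endpoints in at least one bag. Running intersection: for every vertex, the bags containing it form a connected subtree. All three properties hold, so this is a valid tree decomposition of width max|bag| − 1 = 3, and hence tw(G) ≤ 3.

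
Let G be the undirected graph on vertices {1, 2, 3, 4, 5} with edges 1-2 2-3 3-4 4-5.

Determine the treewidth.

1

A width-1 tree decomposition is:
Bags: B1 = {4, 5}  B2 = {3, 4}  B3 = {2, 3}  B4 = {1, 2}
Tree: B1–B2, B2–B3, B3–B4
The largest bag has 2 vertices, giving width 1; this decomposition certifies tw(G) ≤ 1. G has an edge, so its treewidth is at least 1. Combining the bounds, tw(G) = 1.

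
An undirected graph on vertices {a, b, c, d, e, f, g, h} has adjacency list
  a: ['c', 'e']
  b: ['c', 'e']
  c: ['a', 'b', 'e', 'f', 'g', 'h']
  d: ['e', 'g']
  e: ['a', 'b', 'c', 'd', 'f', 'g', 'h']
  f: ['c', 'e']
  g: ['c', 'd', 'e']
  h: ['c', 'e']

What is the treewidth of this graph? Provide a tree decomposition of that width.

Every bag has size at most 3, so the width is 3 − 1 = 2 and tw(G) ≤ 2. On the other hand G contains the 3-clique {d, e, g}. A clique must lie in a single bag of any decomposition, so no decomposition can have width below 2. Therefore the treewidth is 2.

Treewidth 2.
One optimal decomposition is:
Bags: B1 = {c, e, f}  B2 = {c, e, g}  B3 = {b, c, e}  B4 = {c, e, h}  B5 = {d, e, g}  B6 = {a, c, e}
Tree: B1–B2, B1–B3, B1–B4, B2–B5, B1–B6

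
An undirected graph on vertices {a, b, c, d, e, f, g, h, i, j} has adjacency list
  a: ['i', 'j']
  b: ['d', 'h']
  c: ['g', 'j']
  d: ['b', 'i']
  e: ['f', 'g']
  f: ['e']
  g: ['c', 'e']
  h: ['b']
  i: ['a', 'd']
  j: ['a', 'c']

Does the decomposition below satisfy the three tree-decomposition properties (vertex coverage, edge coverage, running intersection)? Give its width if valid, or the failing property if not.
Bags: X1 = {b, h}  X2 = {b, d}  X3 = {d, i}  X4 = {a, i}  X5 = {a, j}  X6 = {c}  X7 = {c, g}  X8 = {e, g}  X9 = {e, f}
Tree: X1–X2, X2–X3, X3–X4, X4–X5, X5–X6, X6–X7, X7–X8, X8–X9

No — edge (j,c) lies in no bag.

A tree decomposition must satisfy three properties: every vertex lies in some bag; for every edge, both endpoints lie together in some bag; and for every vertex, the bags containing it form a connected subtree. Here edge (j,c) lies in no bag, so the decomposition is invalid.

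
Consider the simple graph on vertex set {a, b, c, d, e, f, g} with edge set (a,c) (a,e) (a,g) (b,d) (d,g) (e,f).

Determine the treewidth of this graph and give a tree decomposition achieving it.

Treewidth 1.
One optimal decomposition is:
Bags: B1 = {d, g}  B2 = {a, g}  B3 = {b, d}  B4 = {a, e}  B5 = {e, f}  B6 = {a, c}
Tree: B1–B2, B1–B3, B2–B4, B4–B5, B4–B6

Every bag has size at most 2, so the width is 2 − 1 = 1 and tw(G) ≤ 1. Since G has at least one edge (e.g. g–d), it is not an edgeless graph, so tw(G) ≥ 1. Hence tw(G) = 1 exactly.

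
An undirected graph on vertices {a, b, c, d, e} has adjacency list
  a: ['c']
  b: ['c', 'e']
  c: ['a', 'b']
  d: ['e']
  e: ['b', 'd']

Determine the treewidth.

A width-1 tree decomposition is:
Bags: B1 = {d, e}  B2 = {b, e}  B3 = {b, c}  B4 = {a, c}
Tree: B1–B2, B2–B3, B3–B4
Each bag holds 2 vertices, so the decomposition has width 1, which upper-bounds the treewidth. Any graph with an edge has treewidth ≥ 1, and G has the edge d–e. Hence tw(G) = 1 exactly.

1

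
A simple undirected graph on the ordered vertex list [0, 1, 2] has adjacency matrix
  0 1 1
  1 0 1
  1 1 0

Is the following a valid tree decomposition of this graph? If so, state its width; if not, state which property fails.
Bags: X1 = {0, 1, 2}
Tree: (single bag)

Yes; width 2.

Every vertex of G appears in some bag (union = {0, 1, 2}); every edge is covered by a bag; and for each vertex v the set of bags containing v is connected in the bag tree. The decomposition is therefore valid. The largest bag has 3 vertices, so the width is 2.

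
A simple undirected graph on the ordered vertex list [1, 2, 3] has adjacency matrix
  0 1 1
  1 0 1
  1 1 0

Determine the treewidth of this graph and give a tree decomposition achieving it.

A single bag containing all 3 vertices is trivially a valid decomposition of width 2. Conversely, {1, 2, 3} is a clique of size 3, and the vertices of any clique must share a bag in every tree decomposition; so some bag has ≥ 3 vertices and tw(G) ≥ 2. Therefore the treewidth is 2.

Treewidth 2.
One such decomposition:
Bags: B1 = {1, 2, 3}
Tree: (single bag)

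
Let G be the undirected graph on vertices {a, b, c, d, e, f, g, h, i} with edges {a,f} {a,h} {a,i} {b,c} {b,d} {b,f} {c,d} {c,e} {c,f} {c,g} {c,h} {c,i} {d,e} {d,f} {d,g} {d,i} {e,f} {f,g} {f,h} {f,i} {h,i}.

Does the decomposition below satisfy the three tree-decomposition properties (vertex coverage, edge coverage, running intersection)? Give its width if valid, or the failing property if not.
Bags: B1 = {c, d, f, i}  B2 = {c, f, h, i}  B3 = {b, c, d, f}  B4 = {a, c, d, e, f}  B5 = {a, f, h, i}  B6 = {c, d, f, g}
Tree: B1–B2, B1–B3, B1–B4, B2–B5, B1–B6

A tree decomposition must satisfy three properties: every vertex lies in some bag; for every edge, both endpoints lie together in some bag; and for every vertex, the bags containing it form a connected subtree. Here bags containing vertex a are not connected in the tree, so the decomposition is invalid.

No — bags containing vertex a are not connected in the tree.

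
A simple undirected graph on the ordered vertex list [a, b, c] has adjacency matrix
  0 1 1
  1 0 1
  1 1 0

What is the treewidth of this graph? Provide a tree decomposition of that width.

Treewidth 2.
One optimal decomposition is:
Bags: B1 = {a, b, c}
Tree: (single bag)

With just one bag of size 3, the width is 3 − 1 = 2, so tw(G) ≤ 2. For the lower bound, the 3 vertices {a, b, c} are pairwise adjacent, and any tree decomposition puts a clique entirely inside one bag — forcing width ≥ 2. Therefore the treewidth is 2.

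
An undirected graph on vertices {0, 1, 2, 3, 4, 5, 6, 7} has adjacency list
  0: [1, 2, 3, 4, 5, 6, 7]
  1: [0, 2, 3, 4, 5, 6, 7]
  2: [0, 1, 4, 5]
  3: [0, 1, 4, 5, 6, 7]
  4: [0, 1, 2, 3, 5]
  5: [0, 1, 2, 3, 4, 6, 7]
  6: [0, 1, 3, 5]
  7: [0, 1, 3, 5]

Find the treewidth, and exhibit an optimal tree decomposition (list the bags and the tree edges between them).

Each bag holds 5 vertices, so the decomposition has width 4, which upper-bounds the treewidth. Conversely, {0, 1, 2, 4, 5} is a clique of size 5, and the vertices of any clique must share a bag in every tree decomposition; so some bag has ≥ 5 vertices and tw(G) ≥ 4. Combining the bounds, tw(G) = 4.

Treewidth 4.
One such decomposition:
Bags: B1 = {0, 1, 2, 4, 5}  B2 = {0, 1, 3, 4, 5}  B3 = {0, 1, 3, 5, 7}  B4 = {0, 1, 3, 5, 6}
Tree: B1–B2, B2–B3, B2–B4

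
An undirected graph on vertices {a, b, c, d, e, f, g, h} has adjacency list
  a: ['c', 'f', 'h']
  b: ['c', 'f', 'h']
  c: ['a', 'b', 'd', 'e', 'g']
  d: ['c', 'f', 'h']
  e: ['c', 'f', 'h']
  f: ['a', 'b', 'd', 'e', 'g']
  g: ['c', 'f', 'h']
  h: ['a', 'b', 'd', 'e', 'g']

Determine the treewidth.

A width-3 tree decomposition is:
Bags: B1 = {c, d, f, h}  B2 = {a, c, f, h}  B3 = {b, c, f, h}  B4 = {c, f, g, h}  B5 = {c, e, f, h}
Tree: B1–B2, B2–B3, B3–B4, B4–B5
Each bag holds 4 vertices, so the decomposition has width 3, which upper-bounds the treewidth. For the lower bound: the 4 vertex sets {d,h}, {a,f}, {c}, {b} are disjoint, each induces a connected subgraph, and every pair is joined by at least one edge of G. Contracting each set to a single vertex therefore yields K_{4} as a minor, and since treewidth is minor-monotone, tw(G) ≥ tw(K_{4}) = 3. Therefore the treewidth is 3.

3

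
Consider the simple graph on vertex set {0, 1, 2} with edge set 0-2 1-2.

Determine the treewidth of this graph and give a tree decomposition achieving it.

Treewidth 1.
Bags: B1 = {0, 2}  B2 = {1, 2}
Tree: B1–B2

Every bag has size at most 2, so the width is 2 − 1 = 1 and tw(G) ≤ 1. G has an edge, so its treewidth is at least 1. The upper and lower bounds meet at 1, so that is the treewidth.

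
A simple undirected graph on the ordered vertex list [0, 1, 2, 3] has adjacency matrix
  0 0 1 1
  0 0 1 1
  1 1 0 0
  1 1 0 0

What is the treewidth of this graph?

2

A width-2 tree decomposition is:
Bags: B1 = {0, 2, 3}  B2 = {1, 2, 3}
Tree: B1–B2
Each bag holds 3 vertices, so the decomposition has width 2, which upper-bounds the treewidth. For the lower bound, G contains the cycle 2–0–3–1–2, so G is not a forest; only forests have treewidth ≤ 1, hence tw(G) ≥ 2. Hence tw(G) = 2 exactly.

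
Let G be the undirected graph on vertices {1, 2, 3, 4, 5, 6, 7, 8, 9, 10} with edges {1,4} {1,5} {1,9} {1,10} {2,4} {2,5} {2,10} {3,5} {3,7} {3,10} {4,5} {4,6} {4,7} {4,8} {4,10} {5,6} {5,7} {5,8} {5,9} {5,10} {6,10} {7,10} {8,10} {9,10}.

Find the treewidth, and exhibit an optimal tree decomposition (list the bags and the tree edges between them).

The largest bag has 4 vertices, giving width 3; this decomposition certifies tw(G) ≤ 3. On the other hand G contains the 4-clique {1, 5, 9, 10}. A clique must lie in a single bag of any decomposition, so no decomposition can have width below 3. Therefore the treewidth is 3.

Treewidth 3.
One such decomposition:
Bags: B1 = {4, 5, 6, 10}  B2 = {1, 4, 5, 10}  B3 = {2, 4, 5, 10}  B4 = {1, 5, 9, 10}  B5 = {4, 5, 8, 10}  B6 = {4, 5, 7, 10}  B7 = {3, 5, 7, 10}
Tree: B1–B2, B2–B3, B2–B4, B3–B5, B1–B6, B6–B7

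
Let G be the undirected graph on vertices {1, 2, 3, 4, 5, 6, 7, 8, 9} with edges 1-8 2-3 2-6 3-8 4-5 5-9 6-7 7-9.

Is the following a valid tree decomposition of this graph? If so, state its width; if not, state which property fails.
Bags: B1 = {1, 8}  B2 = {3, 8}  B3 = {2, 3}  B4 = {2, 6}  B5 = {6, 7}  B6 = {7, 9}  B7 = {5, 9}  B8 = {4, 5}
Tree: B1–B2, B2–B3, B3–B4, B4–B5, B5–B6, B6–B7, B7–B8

Every vertex of G appears in some bag (union = {1, 2, 3, 4, 5, 6, 7, 8, 9}); every edge is covered by a bag; and for each vertex v the set of bags containing v is connected in the bag tree. The decomposition is therefore valid. The largest bag has 2 vertices, so the width is 1.

Yes; width 1.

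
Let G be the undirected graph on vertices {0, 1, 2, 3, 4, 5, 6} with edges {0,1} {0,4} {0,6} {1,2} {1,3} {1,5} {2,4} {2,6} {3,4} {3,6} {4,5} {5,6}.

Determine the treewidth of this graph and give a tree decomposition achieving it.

Treewidth 3.
One optimal decomposition is:
Bags: B1 = {1, 3, 4, 6}  B2 = {1, 2, 4, 6}  B3 = {0, 1, 4, 6}  B4 = {1, 4, 5, 6}
Tree: B1–B2, B2–B3, B3–B4

Every bag has size at most 4, so the width is 4 − 1 = 3 and tw(G) ≤ 3. For the lower bound: the 4 vertex sets {3,4}, {2,6}, {1}, {0} are disjoint, each induces a connected subgraph, and every pair is joined by at least one edge of G. Contracting each set to a single vertex therefore yields K_{4} as a minor, and since treewidth is minor-monotone, tw(G) ≥ tw(K_{4}) = 3. The upper and lower bounds meet at 3, so that is the treewidth.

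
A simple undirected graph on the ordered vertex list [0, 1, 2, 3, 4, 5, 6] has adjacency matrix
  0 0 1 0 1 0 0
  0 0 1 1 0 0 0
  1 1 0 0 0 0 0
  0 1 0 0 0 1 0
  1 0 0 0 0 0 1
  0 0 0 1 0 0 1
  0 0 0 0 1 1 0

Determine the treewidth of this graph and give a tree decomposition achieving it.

Every bag has size at most 3, so the width is 3 − 1 = 2 and tw(G) ≤ 2. Since 1–3–5–6–4–0–2–1 is a cycle in G, G is not acyclic. Forests are exactly the graphs of treewidth ≤ 1, so tw(G) ≥ 2. Therefore the treewidth is 2.

Treewidth 2.
One such decomposition:
Bags: B1 = {1, 3, 5}  B2 = {1, 5, 6}  B3 = {1, 4, 6}  B4 = {0, 1, 4}  B5 = {0, 1, 2}
Tree: B1–B2, B2–B3, B3–B4, B4–B5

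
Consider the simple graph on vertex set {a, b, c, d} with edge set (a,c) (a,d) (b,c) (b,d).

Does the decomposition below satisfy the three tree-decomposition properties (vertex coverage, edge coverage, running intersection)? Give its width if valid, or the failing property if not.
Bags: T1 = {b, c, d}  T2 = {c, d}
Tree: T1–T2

No — vertex a appears in no bag.

A tree decomposition must satisfy three properties: every vertex lies in some bag; for every edge, both endpoints lie together in some bag; and for every vertex, the bags containing it form a connected subtree. Here vertex a appears in no bag, so the decomposition is invalid.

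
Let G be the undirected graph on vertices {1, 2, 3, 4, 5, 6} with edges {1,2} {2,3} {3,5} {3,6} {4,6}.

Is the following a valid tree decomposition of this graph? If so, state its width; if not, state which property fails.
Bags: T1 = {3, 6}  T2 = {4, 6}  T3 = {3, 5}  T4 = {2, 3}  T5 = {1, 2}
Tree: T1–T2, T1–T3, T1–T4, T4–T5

Vertex coverage: the bags together contain {1, 2, 3, 4, 5, 6}, the full vertex set. Edge coverage: each edge of G has both endpoints in at least one bag. Running intersection: for every vertex, the bags containing it form a connected subtree. All three properties hold, so this is a valid tree decomposition of width max|bag| − 1 = 1, and hence tw(G) ≤ 1.

Yes; width 1.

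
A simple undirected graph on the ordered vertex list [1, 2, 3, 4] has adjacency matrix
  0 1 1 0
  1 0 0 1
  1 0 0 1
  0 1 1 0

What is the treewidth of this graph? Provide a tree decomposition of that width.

Every bag has size at most 3, so the width is 3 − 1 = 2 and tw(G) ≤ 2. The edges 2–1–3–4–2 form a cycle, so G is not a tree and its treewidth is at least 2. Therefore the treewidth is 2.

Treewidth 2.
Bags: B1 = {1, 2, 3}  B2 = {2, 3, 4}
Tree: B1–B2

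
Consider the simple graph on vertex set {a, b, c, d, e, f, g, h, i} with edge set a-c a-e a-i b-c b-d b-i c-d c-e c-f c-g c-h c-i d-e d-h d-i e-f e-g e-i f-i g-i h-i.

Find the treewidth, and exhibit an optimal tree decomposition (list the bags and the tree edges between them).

The largest bag has 4 vertices, giving width 3; this decomposition certifies tw(G) ≤ 3. For the lower bound, the 4 vertices {c, d, e, i} are pairwise adjacent, and any tree decomposition puts a clique entirely inside one bag — forcing width ≥ 3. Hence tw(G) = 3 exactly.

Treewidth 3.
One optimal decomposition is:
Bags: B1 = {a, c, e, i}  B2 = {c, d, e, i}  B3 = {c, d, h, i}  B4 = {b, c, d, i}  B5 = {c, e, g, i}  B6 = {c, e, f, i}
Tree: B1–B2, B2–B3, B3–B4, B2–B5, B5–B6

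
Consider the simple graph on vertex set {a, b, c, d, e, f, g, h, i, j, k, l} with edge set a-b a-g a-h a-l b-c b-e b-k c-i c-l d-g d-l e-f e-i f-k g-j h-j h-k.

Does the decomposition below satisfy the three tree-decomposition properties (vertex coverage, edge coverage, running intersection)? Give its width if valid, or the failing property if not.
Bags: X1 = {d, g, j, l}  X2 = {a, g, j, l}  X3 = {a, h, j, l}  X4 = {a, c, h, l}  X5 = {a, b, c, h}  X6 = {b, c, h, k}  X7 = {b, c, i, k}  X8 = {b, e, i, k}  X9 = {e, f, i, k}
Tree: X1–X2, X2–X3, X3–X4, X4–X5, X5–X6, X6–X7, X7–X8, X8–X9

Checking the three conditions: (i) the bags cover all of {a, b, c, d, e, f, g, h, i, j, k, l}; (ii) for each edge, some bag contains both endpoints; (iii) the bags containing any fixed vertex form a subtree. All hold, so the decomposition is valid with width 4 − 1 = 3.

Yes; width 3.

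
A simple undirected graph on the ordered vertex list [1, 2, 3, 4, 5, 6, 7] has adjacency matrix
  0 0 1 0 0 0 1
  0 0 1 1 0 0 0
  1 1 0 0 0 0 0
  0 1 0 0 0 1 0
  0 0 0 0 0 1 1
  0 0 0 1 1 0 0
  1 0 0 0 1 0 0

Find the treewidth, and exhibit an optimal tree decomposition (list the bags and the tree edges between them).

Every bag has size at most 3, so the width is 3 − 1 = 2 and tw(G) ≤ 2. Since 7–1–3–2–4–6–5–7 is a cycle in G, G is not acyclic. Forests are exactly the graphs of treewidth ≤ 1, so tw(G) ≥ 2. The upper and lower bounds meet at 2, so that is the treewidth.

Treewidth 2.
One such decomposition:
Bags: B1 = {1, 3, 7}  B2 = {2, 3, 7}  B3 = {2, 4, 7}  B4 = {4, 6, 7}  B5 = {5, 6, 7}
Tree: B1–B2, B2–B3, B3–B4, B4–B5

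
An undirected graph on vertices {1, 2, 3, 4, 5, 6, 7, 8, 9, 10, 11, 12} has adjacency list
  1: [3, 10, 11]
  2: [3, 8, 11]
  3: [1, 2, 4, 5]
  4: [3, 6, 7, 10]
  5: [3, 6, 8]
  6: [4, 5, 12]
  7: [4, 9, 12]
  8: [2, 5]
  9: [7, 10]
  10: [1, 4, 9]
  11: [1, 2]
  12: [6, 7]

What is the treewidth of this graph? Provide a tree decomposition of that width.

The largest bag has 4 vertices, giving width 3; this decomposition certifies tw(G) ≤ 3. For the lower bound: the 4 vertex sets {7,9,12}, {6}, {4}, {1,3,5,10} are disjoint, each induces a connected subgraph, and every pair is joined by at least one edge of G. Contracting each set to a single vertex therefore yields K_{4} as a minor, and since treewidth is minor-monotone, tw(G) ≥ tw(K_{4}) = 3. Therefore the treewidth is 3.

Treewidth 3.
One such decomposition:
Bags: B1 = {6, 7, 9, 12}  B2 = {4, 6, 7, 9}  B3 = {4, 6, 9, 10}  B4 = {4, 5, 6, 10}  B5 = {3, 4, 5, 10}  B6 = {1, 3, 5, 10}  B7 = {1, 3, 5, 8}  B8 = {1, 2, 3, 8}  B9 = {1, 2, 8, 11}
Tree: B1–B2, B2–B3, B3–B4, B4–B5, B5–B6, B6–B7, B7–B8, B8–B9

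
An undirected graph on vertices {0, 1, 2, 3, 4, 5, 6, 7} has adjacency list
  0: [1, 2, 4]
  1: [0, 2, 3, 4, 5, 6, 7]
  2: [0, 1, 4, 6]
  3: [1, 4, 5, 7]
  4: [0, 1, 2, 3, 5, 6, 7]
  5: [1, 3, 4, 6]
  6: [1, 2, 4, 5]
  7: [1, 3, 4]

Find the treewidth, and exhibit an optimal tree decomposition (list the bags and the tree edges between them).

Each bag holds 4 vertices, so the decomposition has width 3, which upper-bounds the treewidth. On the other hand G contains the 4-clique {0, 1, 2, 4}. A clique must lie in a single bag of any decomposition, so no decomposition can have width below 3. Therefore the treewidth is 3.

Treewidth 3.
One such decomposition:
Bags: B1 = {1, 4, 5, 6}  B2 = {1, 2, 4, 6}  B3 = {1, 3, 4, 5}  B4 = {0, 1, 2, 4}  B5 = {1, 3, 4, 7}
Tree: B1–B2, B1–B3, B2–B4, B3–B5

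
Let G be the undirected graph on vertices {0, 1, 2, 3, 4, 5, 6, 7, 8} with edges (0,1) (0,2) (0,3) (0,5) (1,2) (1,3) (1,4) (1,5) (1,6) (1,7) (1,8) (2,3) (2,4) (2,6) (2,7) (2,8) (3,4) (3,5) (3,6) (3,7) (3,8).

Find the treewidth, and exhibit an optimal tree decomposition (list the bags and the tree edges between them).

Treewidth 3.
Bags: B1 = {1, 2, 3, 7}  B2 = {1, 2, 3, 4}  B3 = {1, 2, 3, 8}  B4 = {0, 1, 2, 3}  B5 = {0, 1, 3, 5}  B6 = {1, 2, 3, 6}
Tree: B1–B2, B2–B3, B3–B4, B4–B5, B3–B6

The largest bag has 4 vertices, giving width 3; this decomposition certifies tw(G) ≤ 3. For the lower bound, the 4 vertices {0, 1, 2, 3} are pairwise adjacent, and any tree decomposition puts a clique entirely inside one bag — forcing width ≥ 3. The upper and lower bounds meet at 3, so that is the treewidth.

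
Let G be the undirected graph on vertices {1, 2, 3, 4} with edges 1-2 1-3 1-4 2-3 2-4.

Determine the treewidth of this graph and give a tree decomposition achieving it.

Treewidth 2.
Bags: B1 = {1, 2, 3}  B2 = {1, 2, 4}
Tree: B1–B2

Every bag has size at most 3, so the width is 3 − 1 = 2 and tw(G) ≤ 2. For the lower bound, the 3 vertices {1, 2, 3} are pairwise adjacent, and any tree decomposition puts a clique entirely inside one bag — forcing width ≥ 2. Hence tw(G) = 2 exactly.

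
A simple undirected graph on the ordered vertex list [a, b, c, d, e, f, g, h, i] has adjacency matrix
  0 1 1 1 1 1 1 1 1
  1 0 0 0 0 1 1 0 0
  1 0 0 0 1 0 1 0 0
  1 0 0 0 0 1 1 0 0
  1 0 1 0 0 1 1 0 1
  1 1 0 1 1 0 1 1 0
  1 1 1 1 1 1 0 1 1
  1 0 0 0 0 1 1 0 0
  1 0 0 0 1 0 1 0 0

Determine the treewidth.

3

A width-3 tree decomposition is:
Bags: B1 = {a, e, f, g}  B2 = {a, c, e, g}  B3 = {a, f, g, h}  B4 = {a, b, f, g}  B5 = {a, d, f, g}  B6 = {a, e, g, i}
Tree: B1–B2, B1–B3, B3–B4, B1–B5, B1–B6
The largest bag has 4 vertices, giving width 3; this decomposition certifies tw(G) ≤ 3. For the lower bound, the 4 vertices {a, c, e, g} are pairwise adjacent, and any tree decomposition puts a clique entirely inside one bag — forcing width ≥ 3. Therefore the treewidth is 3.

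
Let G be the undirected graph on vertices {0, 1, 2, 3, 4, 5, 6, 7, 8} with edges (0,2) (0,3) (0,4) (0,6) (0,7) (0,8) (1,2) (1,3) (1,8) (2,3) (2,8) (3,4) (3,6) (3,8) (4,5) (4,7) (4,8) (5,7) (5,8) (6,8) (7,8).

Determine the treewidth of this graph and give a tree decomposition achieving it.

Treewidth 3.
One such decomposition:
Bags: B1 = {0, 2, 3, 8}  B2 = {0, 3, 4, 8}  B3 = {0, 4, 7, 8}  B4 = {0, 3, 6, 8}  B5 = {4, 5, 7, 8}  B6 = {1, 2, 3, 8}
Tree: B1–B2, B2–B3, B1–B4, B3–B5, B1–B6

Every bag has size at most 4, so the width is 4 − 1 = 3 and tw(G) ≤ 3. On the other hand G contains the 4-clique {0, 2, 3, 8}. A clique must lie in a single bag of any decomposition, so no decomposition can have width below 3. Hence tw(G) = 3 exactly.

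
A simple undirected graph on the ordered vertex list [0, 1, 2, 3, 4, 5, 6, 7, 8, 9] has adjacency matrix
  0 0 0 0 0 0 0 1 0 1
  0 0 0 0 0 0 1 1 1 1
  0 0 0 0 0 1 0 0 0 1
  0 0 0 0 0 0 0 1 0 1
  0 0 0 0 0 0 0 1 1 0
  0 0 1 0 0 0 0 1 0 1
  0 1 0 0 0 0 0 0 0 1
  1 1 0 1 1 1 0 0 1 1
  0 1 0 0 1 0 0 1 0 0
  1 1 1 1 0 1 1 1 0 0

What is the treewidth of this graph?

2

A width-2 tree decomposition is:
Bags: B1 = {0, 7, 9}  B2 = {1, 7, 9}  B3 = {1, 7, 8}  B4 = {4, 7, 8}  B5 = {1, 6, 9}  B6 = {5, 7, 9}  B7 = {3, 7, 9}  B8 = {2, 5, 9}
Tree: B1–B2, B2–B3, B3–B4, B2–B5, B1–B6, B1–B7, B6–B8
Every bag has size at most 3, so the width is 3 − 1 = 2 and tw(G) ≤ 2. On the other hand G contains the 3-clique {2, 5, 9}. A clique must lie in a single bag of any decomposition, so no decomposition can have width below 2. The upper and lower bounds meet at 2, so that is the treewidth.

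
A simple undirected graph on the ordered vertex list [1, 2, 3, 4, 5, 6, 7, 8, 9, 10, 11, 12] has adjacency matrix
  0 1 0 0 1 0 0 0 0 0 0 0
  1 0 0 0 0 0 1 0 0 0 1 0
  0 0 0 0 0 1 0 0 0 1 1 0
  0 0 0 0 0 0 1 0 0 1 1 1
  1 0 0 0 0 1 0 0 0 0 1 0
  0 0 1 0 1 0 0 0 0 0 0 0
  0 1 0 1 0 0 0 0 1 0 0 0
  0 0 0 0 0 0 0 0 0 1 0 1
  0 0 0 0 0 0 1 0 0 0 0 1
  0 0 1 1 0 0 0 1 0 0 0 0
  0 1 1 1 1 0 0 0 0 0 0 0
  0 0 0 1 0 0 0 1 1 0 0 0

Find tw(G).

A width-3 tree decomposition is:
Bags: B1 = {8, 9, 10, 12}  B2 = {4, 9, 10, 12}  B3 = {4, 7, 9, 10}  B4 = {3, 4, 7, 10}  B5 = {3, 4, 7, 11}  B6 = {2, 3, 7, 11}  B7 = {2, 3, 6, 11}  B8 = {2, 5, 6, 11}  B9 = {1, 2, 5, 6}
Tree: B1–B2, B2–B3, B3–B4, B4–B5, B5–B6, B6–B7, B7–B8, B8–B9
The largest bag has 4 vertices, giving width 3; this decomposition certifies tw(G) ≤ 3. For the lower bound: the 4 vertex sets {8,9,12}, {10}, {4}, {2,3,7,11} are disjoint, each induces a connected subgraph, and every pair is joined by at least one edge of G. Contracting each set to a single vertex therefore yields K_{4} as a minor, and since treewidth is minor-monotone, tw(G) ≥ tw(K_{4}) = 3. Combining the bounds, tw(G) = 3.

3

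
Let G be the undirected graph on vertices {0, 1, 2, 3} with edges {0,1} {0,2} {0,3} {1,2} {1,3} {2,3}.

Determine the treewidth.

3

A width-3 tree decomposition is:
Bags: B1 = {0, 1, 2, 3}
Tree: (single bag)
A single bag containing all 4 vertices is trivially a valid decomposition of width 3. Conversely, {0, 1, 2, 3} is a clique of size 4, and the vertices of any clique must share a bag in every tree decomposition; so some bag has ≥ 4 vertices and tw(G) ≥ 3. Therefore the treewidth is 3.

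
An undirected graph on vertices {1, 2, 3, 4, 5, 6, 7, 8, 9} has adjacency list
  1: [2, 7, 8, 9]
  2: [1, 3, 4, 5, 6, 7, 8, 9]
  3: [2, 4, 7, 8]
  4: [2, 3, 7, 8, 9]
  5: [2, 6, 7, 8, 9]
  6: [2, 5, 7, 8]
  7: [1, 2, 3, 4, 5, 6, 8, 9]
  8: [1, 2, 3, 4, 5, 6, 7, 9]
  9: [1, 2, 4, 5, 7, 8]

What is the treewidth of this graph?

A width-4 tree decomposition is:
Bags: B1 = {1, 2, 7, 8, 9}  B2 = {2, 5, 7, 8, 9}  B3 = {2, 5, 6, 7, 8}  B4 = {2, 4, 7, 8, 9}  B5 = {2, 3, 4, 7, 8}
Tree: B1–B2, B2–B3, B2–B4, B4–B5
The largest bag has 5 vertices, giving width 4; this decomposition certifies tw(G) ≤ 4. Conversely, {1, 2, 7, 8, 9} is a clique of size 5, and the vertices of any clique must share a bag in every tree decomposition; so some bag has ≥ 5 vertices and tw(G) ≥ 4. The upper and lower bounds meet at 4, so that is the treewidth.

4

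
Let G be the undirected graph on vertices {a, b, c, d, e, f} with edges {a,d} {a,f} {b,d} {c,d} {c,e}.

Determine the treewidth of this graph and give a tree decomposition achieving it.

Every bag has size at most 2, so the width is 2 − 1 = 1 and tw(G) ≤ 1. Any graph with an edge has treewidth ≥ 1, and G has the edge d–a. Therefore the treewidth is 1.

Treewidth 1.
One such decomposition:
Bags: B1 = {a, d}  B2 = {c, d}  B3 = {b, d}  B4 = {a, f}  B5 = {c, e}
Tree: B1–B2, B2–B3, B1–B4, B2–B5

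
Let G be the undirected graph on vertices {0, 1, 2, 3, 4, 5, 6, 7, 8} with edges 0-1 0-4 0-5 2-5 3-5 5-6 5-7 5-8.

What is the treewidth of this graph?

1

A width-1 tree decomposition is:
Bags: B1 = {3, 5}  B2 = {0, 5}  B3 = {5, 8}  B4 = {0, 1}  B5 = {5, 6}  B6 = {5, 7}  B7 = {0, 4}  B8 = {2, 5}
Tree: B1–B2, B1–B3, B2–B4, B1–B5, B5–B6, B4–B7, B3–B8
Every bag has size at most 2, so the width is 2 − 1 = 1 and tw(G) ≤ 1. G has an edge, so its treewidth is at least 1. Therefore the treewidth is 1.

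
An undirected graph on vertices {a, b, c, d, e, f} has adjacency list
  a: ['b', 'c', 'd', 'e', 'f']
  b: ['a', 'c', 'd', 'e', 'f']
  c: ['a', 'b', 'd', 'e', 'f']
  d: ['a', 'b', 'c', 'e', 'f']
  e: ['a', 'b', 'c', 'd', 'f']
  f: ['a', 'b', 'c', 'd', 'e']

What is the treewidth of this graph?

5

A width-5 tree decomposition is:
Bags: B1 = {a, b, c, d, e, f}
Tree: (single bag)
With just one bag of size 6, the width is 6 − 1 = 5, so tw(G) ≤ 5. For the lower bound, the 6 vertices {a, b, c, d, e, f} are pairwise adjacent, and any tree decomposition puts a clique entirely inside one bag — forcing width ≥ 5. Hence tw(G) = 5 exactly.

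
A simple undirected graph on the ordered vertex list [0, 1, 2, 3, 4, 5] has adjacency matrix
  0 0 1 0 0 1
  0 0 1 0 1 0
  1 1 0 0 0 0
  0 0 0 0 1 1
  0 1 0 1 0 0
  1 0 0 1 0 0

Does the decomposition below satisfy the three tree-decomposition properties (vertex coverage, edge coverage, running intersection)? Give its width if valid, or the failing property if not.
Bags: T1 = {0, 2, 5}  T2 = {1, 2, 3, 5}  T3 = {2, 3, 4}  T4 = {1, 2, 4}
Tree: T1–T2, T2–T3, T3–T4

No — bags containing vertex 1 are not connected in the tree.

A tree decomposition must satisfy three properties: every vertex lies in some bag; for every edge, both endpoints lie together in some bag; and for every vertex, the bags containing it form a connected subtree. Here bags containing vertex 1 are not connected in the tree, so the decomposition is invalid.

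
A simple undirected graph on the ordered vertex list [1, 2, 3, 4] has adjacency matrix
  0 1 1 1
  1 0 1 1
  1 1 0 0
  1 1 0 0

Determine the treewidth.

2

A width-2 tree decomposition is:
Bags: B1 = {1, 2, 4}  B2 = {1, 2, 3}
Tree: B1–B2
Each bag holds 3 vertices, so the decomposition has width 2, which upper-bounds the treewidth. Conversely, {1, 2, 3} is a clique of size 3, and the vertices of any clique must share a bag in every tree decomposition; so some bag has ≥ 3 vertices and tw(G) ≥ 2. Therefore the treewidth is 2.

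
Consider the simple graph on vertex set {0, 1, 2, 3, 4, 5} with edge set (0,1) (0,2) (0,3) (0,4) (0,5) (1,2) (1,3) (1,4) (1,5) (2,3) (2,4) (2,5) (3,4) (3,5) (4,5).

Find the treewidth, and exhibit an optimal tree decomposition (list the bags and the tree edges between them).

Treewidth 5.
One such decomposition:
Bags: B1 = {0, 1, 2, 3, 4, 5}
Tree: (single bag)

With just one bag of size 6, the width is 6 − 1 = 5, so tw(G) ≤ 5. For the lower bound, the 6 vertices {0, 1, 2, 3, 4, 5} are pairwise adjacent, and any tree decomposition puts a clique entirely inside one bag — forcing width ≥ 5. The upper and lower bounds meet at 5, so that is the treewidth.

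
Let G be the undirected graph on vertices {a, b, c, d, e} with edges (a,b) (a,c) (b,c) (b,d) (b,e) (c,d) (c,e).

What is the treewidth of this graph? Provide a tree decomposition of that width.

Treewidth 2.
One such decomposition:
Bags: B1 = {b, c, d}  B2 = {b, c, e}  B3 = {a, b, c}
Tree: B1–B2, B1–B3

Each bag holds 3 vertices, so the decomposition has width 2, which upper-bounds the treewidth. On the other hand G contains the 3-clique {b, c, d}. A clique must lie in a single bag of any decomposition, so no decomposition can have width below 2. The upper and lower bounds meet at 2, so that is the treewidth.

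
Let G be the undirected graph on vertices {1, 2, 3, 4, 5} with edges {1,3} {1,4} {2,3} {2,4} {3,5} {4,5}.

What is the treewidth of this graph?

2

A width-2 tree decomposition is:
Bags: B1 = {3, 4, 5}  B2 = {2, 3, 4}  B3 = {1, 3, 4}
Tree: B1–B2, B2–B3
Each bag holds 3 vertices, so the decomposition has width 2, which upper-bounds the treewidth. Since 5–4–2–3–5 is a cycle in G, G is not acyclic. Forests are exactly the graphs of treewidth ≤ 1, so tw(G) ≥ 2. Combining the bounds, tw(G) = 2.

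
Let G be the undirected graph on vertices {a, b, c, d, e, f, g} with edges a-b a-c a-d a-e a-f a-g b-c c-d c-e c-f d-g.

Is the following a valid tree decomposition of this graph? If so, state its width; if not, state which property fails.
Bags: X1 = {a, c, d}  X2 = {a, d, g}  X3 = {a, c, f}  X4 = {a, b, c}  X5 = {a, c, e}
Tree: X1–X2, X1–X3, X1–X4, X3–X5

Yes; width 2.

Every vertex of G appears in some bag (union = {a, b, c, d, e, f, g}); every edge is covered by a bag; and for each vertex v the set of bags containing v is connected in the bag tree. The decomposition is therefore valid. The largest bag has 3 vertices, so the width is 2.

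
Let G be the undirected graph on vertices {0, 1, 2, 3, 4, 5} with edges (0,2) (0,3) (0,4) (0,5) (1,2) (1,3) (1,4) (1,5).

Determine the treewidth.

A width-2 tree decomposition is:
Bags: B1 = {0, 1, 5}  B2 = {0, 1, 4}  B3 = {0, 1, 2}  B4 = {0, 1, 3}
Tree: B1–B2, B2–B3, B3–B4
Each bag holds 3 vertices, so the decomposition has width 2, which upper-bounds the treewidth. The edges 5–1–4–0–5 form a cycle, so G is not a tree and its treewidth is at least 2. Combining the bounds, tw(G) = 2.

2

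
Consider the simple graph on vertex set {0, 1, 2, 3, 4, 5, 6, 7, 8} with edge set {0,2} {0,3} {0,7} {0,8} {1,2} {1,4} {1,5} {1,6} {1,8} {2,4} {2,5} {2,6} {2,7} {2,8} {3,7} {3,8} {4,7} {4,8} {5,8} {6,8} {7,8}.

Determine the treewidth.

3

A width-3 tree decomposition is:
Bags: B1 = {1, 2, 4, 8}  B2 = {2, 4, 7, 8}  B3 = {1, 2, 6, 8}  B4 = {0, 2, 7, 8}  B5 = {1, 2, 5, 8}  B6 = {0, 3, 7, 8}
Tree: B1–B2, B1–B3, B2–B4, B1–B5, B4–B6
Each bag holds 4 vertices, so the decomposition has width 3, which upper-bounds the treewidth. On the other hand G contains the 4-clique {0, 2, 7, 8}. A clique must lie in a single bag of any decomposition, so no decomposition can have width below 3. Therefore the treewidth is 3.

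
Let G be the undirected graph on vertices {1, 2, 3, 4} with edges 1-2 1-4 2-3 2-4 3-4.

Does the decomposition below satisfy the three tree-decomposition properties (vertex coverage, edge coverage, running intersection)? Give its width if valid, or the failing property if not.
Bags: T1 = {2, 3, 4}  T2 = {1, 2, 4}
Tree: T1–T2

Every vertex of G appears in some bag (union = {1, 2, 3, 4}); every edge is covered by a bag; and for each vertex v the set of bags containing v is connected in the bag tree. The decomposition is therefore valid. The largest bag has 3 vertices, so the width is 2.

Yes; width 2.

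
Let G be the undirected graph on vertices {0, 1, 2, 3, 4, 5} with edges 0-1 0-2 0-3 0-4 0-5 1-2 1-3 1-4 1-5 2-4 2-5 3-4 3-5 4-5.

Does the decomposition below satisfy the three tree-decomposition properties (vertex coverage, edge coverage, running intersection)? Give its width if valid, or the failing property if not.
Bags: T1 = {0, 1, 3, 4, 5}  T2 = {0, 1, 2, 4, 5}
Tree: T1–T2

Checking the three conditions: (i) the bags cover all of {0, 1, 2, 3, 4, 5}; (ii) for each edge, some bag contains both endpoints; (iii) the bags containing any fixed vertex form a subtree. All hold, so the decomposition is valid with width 5 − 1 = 4.

Yes; width 4.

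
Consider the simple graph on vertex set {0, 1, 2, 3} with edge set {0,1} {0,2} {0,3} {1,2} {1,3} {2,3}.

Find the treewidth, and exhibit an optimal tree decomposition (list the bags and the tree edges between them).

Treewidth 3.
One optimal decomposition is:
Bags: B1 = {0, 1, 2, 3}
Tree: (single bag)

A single bag containing all 4 vertices is trivially a valid decomposition of width 3. On the other hand G contains the 4-clique {0, 1, 2, 3}. A clique must lie in a single bag of any decomposition, so no decomposition can have width below 3. Hence tw(G) = 3 exactly.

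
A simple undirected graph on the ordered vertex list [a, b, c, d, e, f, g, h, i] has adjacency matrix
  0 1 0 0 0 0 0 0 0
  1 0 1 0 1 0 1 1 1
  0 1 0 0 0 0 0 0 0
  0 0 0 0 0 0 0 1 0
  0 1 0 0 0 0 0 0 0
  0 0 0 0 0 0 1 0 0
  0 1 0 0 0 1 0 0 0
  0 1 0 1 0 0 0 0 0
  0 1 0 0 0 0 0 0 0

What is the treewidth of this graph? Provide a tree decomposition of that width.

Treewidth 1.
One such decomposition:
Bags: B1 = {b, i}  B2 = {b, e}  B3 = {b, g}  B4 = {b, h}  B5 = {d, h}  B6 = {b, c}  B7 = {f, g}  B8 = {a, b}
Tree: B1–B2, B2–B3, B2–B4, B4–B5, B1–B6, B3–B7, B1–B8

Each bag holds 2 vertices, so the decomposition has width 1, which upper-bounds the treewidth. G has an edge, so its treewidth is at least 1. Combining the bounds, tw(G) = 1.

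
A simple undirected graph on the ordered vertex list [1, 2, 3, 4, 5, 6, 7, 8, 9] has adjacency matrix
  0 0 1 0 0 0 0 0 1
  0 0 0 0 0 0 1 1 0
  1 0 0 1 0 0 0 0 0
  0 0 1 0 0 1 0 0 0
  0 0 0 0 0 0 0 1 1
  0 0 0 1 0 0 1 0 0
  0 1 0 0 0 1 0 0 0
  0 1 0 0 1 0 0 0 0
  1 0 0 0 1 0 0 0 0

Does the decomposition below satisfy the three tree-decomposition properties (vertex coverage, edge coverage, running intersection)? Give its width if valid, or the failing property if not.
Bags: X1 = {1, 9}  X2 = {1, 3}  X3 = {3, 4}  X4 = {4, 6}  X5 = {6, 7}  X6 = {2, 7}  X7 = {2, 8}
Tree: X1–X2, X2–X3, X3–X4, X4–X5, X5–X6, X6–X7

No — vertex 5 appears in no bag.

A tree decomposition must satisfy three properties: every vertex lies in some bag; for every edge, both endpoints lie together in some bag; and for every vertex, the bags containing it form a connected subtree. Here vertex 5 appears in no bag, so the decomposition is invalid.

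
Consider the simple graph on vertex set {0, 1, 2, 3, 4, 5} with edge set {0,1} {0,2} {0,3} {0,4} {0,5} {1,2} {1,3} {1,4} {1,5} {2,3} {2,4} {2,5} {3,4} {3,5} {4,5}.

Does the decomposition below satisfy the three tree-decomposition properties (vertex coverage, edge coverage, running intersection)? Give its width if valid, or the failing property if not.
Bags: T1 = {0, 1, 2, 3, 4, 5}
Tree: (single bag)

Yes; width 5.

Vertex coverage: the bags together contain {0, 1, 2, 3, 4, 5}, the full vertex set. Edge coverage: each edge of G has both endpoints in at least one bag. Running intersection: for every vertex, the bags containing it form a connected subtree. All three properties hold, so this is a valid tree decomposition of width max|bag| − 1 = 5, and hence tw(G) ≤ 5.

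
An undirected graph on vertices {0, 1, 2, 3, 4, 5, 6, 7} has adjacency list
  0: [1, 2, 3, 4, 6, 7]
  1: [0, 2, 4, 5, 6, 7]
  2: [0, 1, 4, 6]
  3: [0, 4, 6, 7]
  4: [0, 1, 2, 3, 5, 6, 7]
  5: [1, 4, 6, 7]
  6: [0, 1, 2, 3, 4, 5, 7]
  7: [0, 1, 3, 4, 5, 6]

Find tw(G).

A width-4 tree decomposition is:
Bags: B1 = {0, 1, 4, 6, 7}  B2 = {1, 4, 5, 6, 7}  B3 = {0, 3, 4, 6, 7}  B4 = {0, 1, 2, 4, 6}
Tree: B1–B2, B1–B3, B1–B4
The largest bag has 5 vertices, giving width 4; this decomposition certifies tw(G) ≤ 4. Conversely, {0, 1, 2, 4, 6} is a clique of size 5, and the vertices of any clique must share a bag in every tree decomposition; so some bag has ≥ 5 vertices and tw(G) ≥ 4. The upper and lower bounds meet at 4, so that is the treewidth.

4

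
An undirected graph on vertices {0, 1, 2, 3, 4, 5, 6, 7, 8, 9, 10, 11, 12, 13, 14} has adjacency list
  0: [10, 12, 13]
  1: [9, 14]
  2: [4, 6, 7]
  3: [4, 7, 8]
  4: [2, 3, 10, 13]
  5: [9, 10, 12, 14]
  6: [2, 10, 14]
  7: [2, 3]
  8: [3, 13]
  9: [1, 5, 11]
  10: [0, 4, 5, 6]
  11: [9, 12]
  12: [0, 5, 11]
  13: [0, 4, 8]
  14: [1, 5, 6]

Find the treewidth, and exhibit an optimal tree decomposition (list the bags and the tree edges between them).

Treewidth 3.
Bags: B1 = {1, 9, 11, 14}  B2 = {5, 9, 11, 14}  B3 = {5, 11, 12, 14}  B4 = {5, 6, 12, 14}  B5 = {5, 6, 10, 12}  B6 = {0, 6, 10, 12}  B7 = {0, 2, 6, 10}  B8 = {0, 2, 4, 10}  B9 = {0, 2, 4, 13}  B10 = {2, 4, 7, 13}  B11 = {3, 4, 7, 13}  B12 = {3, 7, 8, 13}
Tree: B1–B2, B2–B3, B3–B4, B4–B5, B5–B6, B6–B7, B7–B8, B8–B9, B9–B10, B10–B11, B11–B12

Each bag holds 4 vertices, so the decomposition has width 3, which upper-bounds the treewidth. For the lower bound: the 4 vertex sets {1,9,11}, {14}, {5}, {0,6,10,12} are disjoint, each induces a connected subgraph, and every pair is joined by at least one edge of G. Contracting each set to a single vertex therefore yields K_{4} as a minor, and since treewidth is minor-monotone, tw(G) ≥ tw(K_{4}) = 3. Hence tw(G) = 3 exactly.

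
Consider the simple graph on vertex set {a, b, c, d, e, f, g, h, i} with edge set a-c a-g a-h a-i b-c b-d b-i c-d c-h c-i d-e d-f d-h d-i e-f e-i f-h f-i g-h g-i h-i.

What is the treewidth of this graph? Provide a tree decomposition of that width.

The largest bag has 4 vertices, giving width 3; this decomposition certifies tw(G) ≤ 3. Conversely, {c, d, h, i} is a clique of size 4, and the vertices of any clique must share a bag in every tree decomposition; so some bag has ≥ 4 vertices and tw(G) ≥ 3. The upper and lower bounds meet at 3, so that is the treewidth.

Treewidth 3.
One such decomposition:
Bags: B1 = {a, c, h, i}  B2 = {c, d, h, i}  B3 = {d, f, h, i}  B4 = {a, g, h, i}  B5 = {d, e, f, i}  B6 = {b, c, d, i}
Tree: B1–B2, B2–B3, B1–B4, B3–B5, B2–B6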